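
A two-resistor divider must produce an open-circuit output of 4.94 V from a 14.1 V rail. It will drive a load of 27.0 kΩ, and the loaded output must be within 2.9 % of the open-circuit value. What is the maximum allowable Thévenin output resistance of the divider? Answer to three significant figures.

R_th ≤ 806 Ω

Loading drop = R_th/(R_th + R_L) ≤ 0.0290, so R_th ≤ R_L · ε/(1−ε) = 27.0 kΩ × 0.0290/0.9710 = 806 Ω.
(Any R1, R2 with R2/(R1+R2) = 0.350 and R1‖R2 ≤ 806 Ω will meet the spec.)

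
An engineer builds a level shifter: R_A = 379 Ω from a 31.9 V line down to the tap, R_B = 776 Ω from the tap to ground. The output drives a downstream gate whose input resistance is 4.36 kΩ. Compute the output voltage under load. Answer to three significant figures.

V_out ≈ 20.2 V

The load sits in parallel with R_B: R_B‖R_L = (776 × 4360) / (776 + 4360) = 658.8 Ω.
V_out = 31.9 × 658.8 / (379 + 658.8) = 31.9 × 658.8/1038 = 20.2 V.
(Unloaded it would have been 21.4 V.)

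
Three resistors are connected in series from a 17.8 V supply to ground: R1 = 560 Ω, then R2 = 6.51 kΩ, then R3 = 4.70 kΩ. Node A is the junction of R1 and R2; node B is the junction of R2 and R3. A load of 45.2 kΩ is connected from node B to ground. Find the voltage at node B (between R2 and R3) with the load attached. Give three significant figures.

At node B, R3 is in parallel with the load: R3‖R_L = 4257 Ω.
Below node A the resistance is R2 + (R3‖R_L) = 10770 Ω, so V_A = 17.8 × 10770/11330 = 16.92 V.
Then V_B = V_A × (R3‖R_L)/(R2 + R3‖R_L) = 16.92 × 4257/10770 = 6.69 V.

V ≈ 6.69 V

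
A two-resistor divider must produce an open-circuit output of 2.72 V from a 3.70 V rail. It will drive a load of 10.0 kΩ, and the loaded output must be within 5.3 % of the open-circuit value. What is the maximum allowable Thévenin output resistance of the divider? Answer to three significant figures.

R_th ≤ 560 Ω

Loading drop = R_th/(R_th + R_L) ≤ 0.0530, so R_th ≤ R_L · ε/(1−ε) = 10.0 kΩ × 0.0530/0.9470 = 560 Ω.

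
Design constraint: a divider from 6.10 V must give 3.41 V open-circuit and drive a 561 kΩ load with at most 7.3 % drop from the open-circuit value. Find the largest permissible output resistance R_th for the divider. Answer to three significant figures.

Loading drop = R_th/(R_th + R_L) ≤ 0.0730, so R_th ≤ R_L · ε/(1−ε) = 561 kΩ × 0.0730/0.9270 = 44.2 kΩ.
(Any R1, R2 with R2/(R1+R2) = 0.559 and R1‖R2 ≤ 44.2 kΩ will meet the spec.)

R_th ≤ 44.2 kΩ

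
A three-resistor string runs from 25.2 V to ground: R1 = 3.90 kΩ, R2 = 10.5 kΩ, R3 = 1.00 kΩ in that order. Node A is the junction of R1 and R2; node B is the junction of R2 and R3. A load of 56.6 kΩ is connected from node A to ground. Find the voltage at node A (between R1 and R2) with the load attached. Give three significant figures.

V ≈ 17.9 V

Below node A the series string R2+R3 = 11.50 kΩ sits in parallel with the 56.6 kΩ load: 9.558 kΩ.
V_A = 25.2 × 9.558/(3.90 + 9.558) = 17.9 V.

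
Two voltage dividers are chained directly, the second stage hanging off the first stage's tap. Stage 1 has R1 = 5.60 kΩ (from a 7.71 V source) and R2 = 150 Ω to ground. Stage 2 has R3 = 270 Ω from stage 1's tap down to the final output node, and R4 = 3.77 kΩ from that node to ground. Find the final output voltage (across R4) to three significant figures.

V_out ≈ 0.181 V

Stage 2 presents R3+R4 = 4040 Ω as a load on stage 1's tap.
Stage 1's lower leg becomes R2‖(R3+R4) = 144.6 Ω, so V_mid = 7.71 × 144.6/5745 = 0.1941 V.
Stage 2 is itself unloaded: V_out = V_mid × R4/(R3+R4) = 0.1941 × 3770/4040 = 0.181 V.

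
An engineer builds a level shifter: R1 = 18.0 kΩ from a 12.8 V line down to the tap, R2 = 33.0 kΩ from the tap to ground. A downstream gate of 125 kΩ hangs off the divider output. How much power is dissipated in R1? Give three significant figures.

Total resistance from the source is R1 + (R2‖R_L) = 44.11 kΩ, so I = 12.8/44.11 kΩ = 0.2902 mA.
P = I²·R1 = (0.2902 mA)² × 18.0 kΩ = 1.52 mW.

P ≈ 1.52 mW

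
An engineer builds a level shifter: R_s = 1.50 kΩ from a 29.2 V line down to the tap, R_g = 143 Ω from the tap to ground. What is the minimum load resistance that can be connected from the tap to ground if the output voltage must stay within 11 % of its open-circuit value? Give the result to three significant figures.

R_L(min) ≈ 1.06 kΩ

Output resistance R_th = R_s‖R_g = (1500 × 143)/1643 = 130.6 Ω.
The fractional drop is R_th/(R_th + R_L); requiring this ≤ 0.110 gives R_L ≥ R_th(1/0.110 − 1) = 130.6 × 8.091 = 1.06 kΩ.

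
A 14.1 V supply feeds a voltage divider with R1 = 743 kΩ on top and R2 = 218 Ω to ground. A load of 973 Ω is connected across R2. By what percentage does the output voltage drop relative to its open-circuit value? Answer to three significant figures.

The divider's output (Thévenin) resistance is R1‖R2 = 217.9 Ω.
Fractional drop under load = R_th/(R_th + R_L) = 217.9 / (217.9 + 973) = 0.1830.
So the output falls by 18.3 %.

18.3 %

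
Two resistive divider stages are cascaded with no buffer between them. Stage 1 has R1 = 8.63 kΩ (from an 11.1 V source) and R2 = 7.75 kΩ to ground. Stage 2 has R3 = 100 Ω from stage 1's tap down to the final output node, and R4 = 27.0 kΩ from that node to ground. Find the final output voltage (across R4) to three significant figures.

V_out ≈ 4.55 V

Stage 2 presents R3+R4 = 27100 Ω as a load on stage 1's tap.
Stage 1's lower leg becomes R2‖(R3+R4) = 6027 Ω, so V_mid = 11.1 × 6027/14660 = 4.564 V.
Stage 2 is itself unloaded: V_out = V_mid × R4/(R3+R4) = 4.564 × 27000/27100 = 4.55 V.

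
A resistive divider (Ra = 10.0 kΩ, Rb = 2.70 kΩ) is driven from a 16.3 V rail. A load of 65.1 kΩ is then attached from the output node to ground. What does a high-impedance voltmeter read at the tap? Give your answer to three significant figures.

The load sits in parallel with Rb: Rb‖R_L = (2.70 × 65.1) / (2.70 + 65.1) = 2.592 kΩ.
V_out = 16.3 × 2.592 / (10.0 + 2.592) = 16.3 × 2.592/12.59 = 3.36 V.

V_out ≈ 3.36 V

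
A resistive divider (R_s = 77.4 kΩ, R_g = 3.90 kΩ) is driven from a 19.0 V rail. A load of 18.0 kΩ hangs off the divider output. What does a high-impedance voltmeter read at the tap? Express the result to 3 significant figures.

V_out ≈ 0.756 V

The load sits in parallel with R_g: R_g‖R_L = (3.90 × 18.0) / (3.90 + 18.0) = 3.205 kΩ.
V_out = 19.0 × 3.205 / (77.4 + 3.205) = 19.0 × 3.205/80.61 = 0.756 V.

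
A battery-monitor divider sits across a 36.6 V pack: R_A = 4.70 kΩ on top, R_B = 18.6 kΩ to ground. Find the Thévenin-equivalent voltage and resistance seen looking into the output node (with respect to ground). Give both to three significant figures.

V_th is the open-circuit tap voltage: 36.6 × 18.6/(4.70 + 18.6) = 29.2 V.
With the supply zeroed, R_A and R_B appear in parallel from the tap: R_th = R_A‖R_B = (4.70 × 18.6)/23.30 = 3.75 kΩ.

V_th = 29.2 V, R_th = 3.75 kΩ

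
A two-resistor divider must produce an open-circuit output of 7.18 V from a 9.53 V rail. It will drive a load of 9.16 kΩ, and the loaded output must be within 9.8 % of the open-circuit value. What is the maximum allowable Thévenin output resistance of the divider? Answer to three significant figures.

R_th ≤ 995 Ω

Loading drop = R_th/(R_th + R_L) ≤ 0.0980, so R_th ≤ R_L · ε/(1−ε) = 9.16 kΩ × 0.0980/0.9020 = 995 Ω.
(Any R1, R2 with R2/(R1+R2) = 0.753 and R1‖R2 ≤ 995 Ω will meet the spec.)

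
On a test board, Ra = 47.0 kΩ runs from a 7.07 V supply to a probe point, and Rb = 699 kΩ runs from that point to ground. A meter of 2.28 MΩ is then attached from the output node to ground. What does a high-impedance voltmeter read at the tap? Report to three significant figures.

The load sits in parallel with Rb: Rb‖R_L = (699 × 2280) / (699 + 2280) = 535.0 kΩ.
V_out = 7.07 × 535.0 / (47.0 + 535.0) = 7.07 × 535.0/582.0 = 6.50 V.

V_out ≈ 6.50 V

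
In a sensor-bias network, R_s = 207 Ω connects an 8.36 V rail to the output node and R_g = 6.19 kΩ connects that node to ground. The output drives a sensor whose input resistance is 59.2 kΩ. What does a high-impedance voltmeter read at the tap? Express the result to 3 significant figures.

The load sits in parallel with R_g: R_g‖R_L = (6190 × 59200) / (6190 + 59200) = 5604 Ω.
V_out = 8.36 × 5604 / (207 + 5604) = 8.36 × 5604/5811 = 8.06 V.
(Unloaded it would have been 8.09 V.)

V_out ≈ 8.06 V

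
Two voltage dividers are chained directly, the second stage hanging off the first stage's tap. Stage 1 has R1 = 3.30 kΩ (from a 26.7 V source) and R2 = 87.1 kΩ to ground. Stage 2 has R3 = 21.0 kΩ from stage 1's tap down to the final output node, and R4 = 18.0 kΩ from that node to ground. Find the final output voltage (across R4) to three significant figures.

V_out ≈ 11.0 V

Stage 2 presents R3+R4 = 39.00 kΩ as a load on stage 1's tap.
Stage 1's lower leg becomes R2‖(R3+R4) = 26.94 kΩ, so V_mid = 26.7 × 26.94/30.24 = 23.79 V.
Stage 2 is itself unloaded: V_out = V_mid × R4/(R3+R4) = 23.79 × 18.0/39.00 = 11.0 V.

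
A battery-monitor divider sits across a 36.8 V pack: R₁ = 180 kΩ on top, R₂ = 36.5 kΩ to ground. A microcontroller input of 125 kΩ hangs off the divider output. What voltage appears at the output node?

V_out ≈ 4.99 V

The load sits in parallel with R₂: R₂‖R_L = (36.5 × 125) / (36.5 + 125) = 28.25 kΩ.
V_out = 36.8 × 28.25 / (180 + 28.25) = 36.8 × 28.25/208.3 = 4.99 V.
(Unloaded it would have been 6.20 V.)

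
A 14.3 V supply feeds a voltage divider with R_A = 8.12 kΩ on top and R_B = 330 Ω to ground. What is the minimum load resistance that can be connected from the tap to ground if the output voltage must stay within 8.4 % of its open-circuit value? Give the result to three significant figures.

Output resistance R_th = R_A‖R_B = (8120 × 330)/8450 = 317.1 Ω.
The fractional drop is R_th/(R_th + R_L); requiring this ≤ 0.0840 gives R_L ≥ R_th(1/0.0840 − 1) = 317.1 × 10.90 = 3.46 kΩ.

R_L(min) ≈ 3.46 kΩ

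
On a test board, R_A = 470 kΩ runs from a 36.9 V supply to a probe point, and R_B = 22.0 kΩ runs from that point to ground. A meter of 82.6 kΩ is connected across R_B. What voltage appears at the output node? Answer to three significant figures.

The load sits in parallel with R_B: R_B‖R_L = (22.0 × 82.6) / (22.0 + 82.6) = 17.37 kΩ.
V_out = 36.9 × 17.37 / (470 + 17.37) = 36.9 × 17.37/487.4 = 1.32 V.
(Unloaded it would have been 1.65 V.)

V_out ≈ 1.32 V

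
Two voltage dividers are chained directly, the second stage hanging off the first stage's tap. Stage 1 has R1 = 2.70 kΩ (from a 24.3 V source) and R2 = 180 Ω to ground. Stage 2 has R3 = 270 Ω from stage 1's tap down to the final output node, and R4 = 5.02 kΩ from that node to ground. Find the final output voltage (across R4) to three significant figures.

V_out ≈ 1.40 V

Stage 2 presents R3+R4 = 5290 Ω as a load on stage 1's tap.
Stage 1's lower leg becomes R2‖(R3+R4) = 174.1 Ω, so V_mid = 24.3 × 174.1/2874 = 1.472 V.
Stage 2 is itself unloaded: V_out = V_mid × R4/(R3+R4) = 1.472 × 5020/5290 = 1.40 V.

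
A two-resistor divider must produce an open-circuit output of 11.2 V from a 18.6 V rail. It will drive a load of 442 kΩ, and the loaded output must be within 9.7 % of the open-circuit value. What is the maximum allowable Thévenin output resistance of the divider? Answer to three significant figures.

R_th ≤ 47.5 kΩ

Loading drop = R_th/(R_th + R_L) ≤ 0.0970, so R_th ≤ R_L · ε/(1−ε) = 442 kΩ × 0.0970/0.9030 = 47.5 kΩ.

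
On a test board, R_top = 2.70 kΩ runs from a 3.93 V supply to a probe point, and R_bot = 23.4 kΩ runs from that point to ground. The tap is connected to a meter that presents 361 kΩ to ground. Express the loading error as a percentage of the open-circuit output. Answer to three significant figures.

The divider's output (Thévenin) resistance is R_top‖R_bot = 2.421 kΩ.
Fractional drop under load = R_th/(R_th + R_L) = 2.421 / (2.421 + 361) = 0.006661.
So the output falls by 0.666 %.

0.666 %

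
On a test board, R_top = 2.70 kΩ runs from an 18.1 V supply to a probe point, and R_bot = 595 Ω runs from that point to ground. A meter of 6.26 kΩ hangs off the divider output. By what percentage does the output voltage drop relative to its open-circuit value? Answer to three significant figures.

The divider's output (Thévenin) resistance is R_top‖R_bot = 487.6 Ω.
Fractional drop under load = R_th/(R_th + R_L) = 487.6 / (487.6 + 6260) = 0.07226.
So the output falls by 7.23 %.

7.23 %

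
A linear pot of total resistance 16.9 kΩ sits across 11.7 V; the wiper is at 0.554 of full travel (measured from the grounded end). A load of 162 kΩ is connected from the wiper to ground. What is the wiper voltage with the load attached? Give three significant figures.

V ≈ 6.32 V

The wiper splits the pot into (1−α)R = 7.537 kΩ above and αR = 9.363 kΩ below.
Lower section ‖ load = 8.851 kΩ.
V_wiper = 11.7 × 8.851/(7.537 + 8.851) = 6.32 V.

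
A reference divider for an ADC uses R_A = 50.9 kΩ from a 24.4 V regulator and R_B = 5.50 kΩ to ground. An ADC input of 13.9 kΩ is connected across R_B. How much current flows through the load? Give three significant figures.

I_L ≈ 0.126 mA

R_B‖R_L = 3.941 kΩ; V_out = 24.4 × 3.941/54.84 = 1.753 V.
I_L = V_out / R_L = 1.753 / 13.9 kΩ = 0.126 mA.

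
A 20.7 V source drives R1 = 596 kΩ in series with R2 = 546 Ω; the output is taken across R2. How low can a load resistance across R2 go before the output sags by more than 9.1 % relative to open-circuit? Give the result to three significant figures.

R_L(min) ≈ 5.45 kΩ

Output resistance R_th = R1‖R2 = (596000 × 546)/596500 = 545.5 Ω.
The fractional drop is R_th/(R_th + R_L); requiring this ≤ 0.0910 gives R_L ≥ R_th(1/0.0910 − 1) = 545.5 × 9.989 = 5.45 kΩ.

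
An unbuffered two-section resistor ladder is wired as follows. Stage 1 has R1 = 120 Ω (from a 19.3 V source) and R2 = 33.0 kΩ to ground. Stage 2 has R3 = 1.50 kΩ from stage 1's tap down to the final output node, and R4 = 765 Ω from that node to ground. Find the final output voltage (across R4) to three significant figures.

Stage 2 presents R3+R4 = 2265 Ω as a load on stage 1's tap.
Stage 1's lower leg becomes R2‖(R3+R4) = 2120 Ω, so V_mid = 19.3 × 2120/2240 = 18.27 V.
Stage 2 is itself unloaded: V_out = V_mid × R4/(R3+R4) = 18.27 × 765/2265 = 6.17 V.

V_out ≈ 6.17 V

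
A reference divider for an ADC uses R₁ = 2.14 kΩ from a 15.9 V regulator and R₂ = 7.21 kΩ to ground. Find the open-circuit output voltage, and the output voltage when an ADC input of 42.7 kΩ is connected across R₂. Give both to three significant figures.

Unloaded: 12.3 V; loaded: 11.8 V

Open-circuit: V = 15.9 × 7.21/(2.14 + 7.21) = 12.3 V.
With the load, R₂ becomes R₂‖R_L = 6.168 kΩ, so V = 15.9 × 6.168/8.308 = 11.8 V.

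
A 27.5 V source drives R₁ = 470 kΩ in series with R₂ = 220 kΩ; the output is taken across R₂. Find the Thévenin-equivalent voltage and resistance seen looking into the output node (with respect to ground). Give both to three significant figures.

V_th is the open-circuit tap voltage: 27.5 × 220/(470 + 220) = 8.77 V.
With the supply zeroed, R₁ and R₂ appear in parallel from the tap: R_th = R₁‖R₂ = (470 × 220)/690.0 = 150 kΩ.

V_th = 8.77 V, R_th = 150 kΩ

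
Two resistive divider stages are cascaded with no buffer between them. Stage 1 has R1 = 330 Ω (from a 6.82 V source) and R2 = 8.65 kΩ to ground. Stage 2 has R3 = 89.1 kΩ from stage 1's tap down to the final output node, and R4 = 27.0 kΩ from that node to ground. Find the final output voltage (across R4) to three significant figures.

V_out ≈ 1.52 V

Stage 2 presents R3+R4 = 116100 Ω as a load on stage 1's tap.
Stage 1's lower leg becomes R2‖(R3+R4) = 8050 Ω, so V_mid = 6.82 × 8050/8380 = 6.551 V.
Stage 2 is itself unloaded: V_out = V_mid × R4/(R3+R4) = 6.551 × 27000/116100 = 1.52 V.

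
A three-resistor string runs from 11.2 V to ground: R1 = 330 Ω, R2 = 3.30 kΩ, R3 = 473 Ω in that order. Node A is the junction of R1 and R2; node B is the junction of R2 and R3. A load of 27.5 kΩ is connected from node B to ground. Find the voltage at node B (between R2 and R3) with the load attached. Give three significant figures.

At node B, R3 is in parallel with the load: R3‖R_L = 465.0 Ω.
Below node A the resistance is R2 + (R3‖R_L) = 3765 Ω, so V_A = 11.2 × 3765/4095 = 10.30 V.
Then V_B = V_A × (R3‖R_L)/(R2 + R3‖R_L) = 10.30 × 465.0/3765 = 1.27 V.

V ≈ 1.27 V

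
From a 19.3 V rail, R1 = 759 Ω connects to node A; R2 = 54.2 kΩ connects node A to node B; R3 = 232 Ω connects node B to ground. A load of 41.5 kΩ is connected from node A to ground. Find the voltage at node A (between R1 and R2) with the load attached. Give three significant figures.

Below node A the series string R2+R3 = 54430 Ω sits in parallel with the 41500 Ω load: 23550 Ω.
V_A = 19.3 × 23550/(759 + 23550) = 18.7 V.

V ≈ 18.7 V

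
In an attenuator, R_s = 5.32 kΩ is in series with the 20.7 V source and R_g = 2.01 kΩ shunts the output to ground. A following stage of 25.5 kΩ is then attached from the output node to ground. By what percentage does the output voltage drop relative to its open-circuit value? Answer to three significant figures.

5.41 %

The divider's output (Thévenin) resistance is R_s‖R_g = 1.459 kΩ.
Fractional drop under load = R_th/(R_th + R_L) = 1.459 / (1.459 + 25.5) = 0.05411.
So the output falls by 5.41 %.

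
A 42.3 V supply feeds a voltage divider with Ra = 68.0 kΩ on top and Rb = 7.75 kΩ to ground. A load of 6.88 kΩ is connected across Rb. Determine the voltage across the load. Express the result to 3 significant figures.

V_out ≈ 2.15 V

The load sits in parallel with Rb: Rb‖R_L = (7.75 × 6.88) / (7.75 + 6.88) = 3.645 kΩ.
V_out = 42.3 × 3.645 / (68.0 + 3.645) = 42.3 × 3.645/71.64 = 2.15 V.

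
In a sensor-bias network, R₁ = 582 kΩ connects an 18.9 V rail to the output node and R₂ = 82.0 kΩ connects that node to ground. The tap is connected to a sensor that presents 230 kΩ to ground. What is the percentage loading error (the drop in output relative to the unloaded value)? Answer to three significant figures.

Unloaded V = 18.9 × 82.0/664.0 = 2.334 V.
Loaded: R₂‖R_L = 60.45 kΩ, giving V = 18.9 × 60.45/642.4 = 1.778 V.
Drop = (2.334 − 1.778) / 2.334 = 23.8 %.

23.8 %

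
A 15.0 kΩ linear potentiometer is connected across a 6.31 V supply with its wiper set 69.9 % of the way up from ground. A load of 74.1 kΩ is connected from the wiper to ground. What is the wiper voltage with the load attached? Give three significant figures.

The wiper splits the pot into (1−α)R = 4.515 kΩ above and αR = 10.48 kΩ below.
Lower section ‖ load = 9.185 kΩ.
V_wiper = 6.31 × 9.185/(4.515 + 9.185) = 4.23 V.

V ≈ 4.23 V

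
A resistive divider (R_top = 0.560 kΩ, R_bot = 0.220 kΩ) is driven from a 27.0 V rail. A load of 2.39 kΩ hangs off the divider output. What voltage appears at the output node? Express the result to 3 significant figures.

V_out ≈ 7.14 V

The load sits in parallel with R_bot: R_bot‖R_L = (220 × 2390) / (220 + 2390) = 201.5 Ω.
V_out = 27.0 × 201.5 / (560 + 201.5) = 27.0 × 201.5/761.5 = 7.14 V.
(Unloaded it would have been 7.62 V.)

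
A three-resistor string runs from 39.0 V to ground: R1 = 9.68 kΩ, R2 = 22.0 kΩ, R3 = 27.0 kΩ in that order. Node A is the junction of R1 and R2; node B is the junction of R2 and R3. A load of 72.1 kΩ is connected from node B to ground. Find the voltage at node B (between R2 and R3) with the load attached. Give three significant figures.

At node B, R3 is in parallel with the load: R3‖R_L = 19.64 kΩ.
Below node A the resistance is R2 + (R3‖R_L) = 41.64 kΩ, so V_A = 39.0 × 41.64/51.32 = 31.64 V.
Then V_B = V_A × (R3‖R_L)/(R2 + R3‖R_L) = 31.64 × 19.64/41.64 = 14.9 V.

V ≈ 14.9 V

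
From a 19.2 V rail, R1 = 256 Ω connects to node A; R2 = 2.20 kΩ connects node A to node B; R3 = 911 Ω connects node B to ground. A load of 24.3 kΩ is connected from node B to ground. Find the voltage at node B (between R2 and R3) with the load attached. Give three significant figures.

At node B, R3 is in parallel with the load: R3‖R_L = 878.1 Ω.
Below node A the resistance is R2 + (R3‖R_L) = 3078 Ω, so V_A = 19.2 × 3078/3334 = 17.73 V.
Then V_B = V_A × (R3‖R_L)/(R2 + R3‖R_L) = 17.73 × 878.1/3078 = 5.06 V.

V ≈ 5.06 V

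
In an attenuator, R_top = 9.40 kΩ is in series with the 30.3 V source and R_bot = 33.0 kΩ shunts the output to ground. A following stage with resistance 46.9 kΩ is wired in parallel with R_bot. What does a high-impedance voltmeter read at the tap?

V_out ≈ 20.4 V

The load sits in parallel with R_bot: R_bot‖R_L = (33.0 × 46.9) / (33.0 + 46.9) = 19.37 kΩ.
V_out = 30.3 × 19.37 / (9.40 + 19.37) = 30.3 × 19.37/28.77 = 20.4 V.
(Unloaded it would have been 23.6 V.)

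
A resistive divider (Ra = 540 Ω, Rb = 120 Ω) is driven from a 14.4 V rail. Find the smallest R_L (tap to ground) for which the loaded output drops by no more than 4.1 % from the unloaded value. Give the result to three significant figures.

Output resistance R_th = Ra‖Rb = (540 × 120)/660.0 = 98.18 Ω.
The fractional drop is R_th/(R_th + R_L); requiring this ≤ 0.0410 gives R_L ≥ R_th(1/0.0410 − 1) = 98.18 × 23.39 = 2.30 kΩ.

R_L(min) ≈ 2.30 kΩ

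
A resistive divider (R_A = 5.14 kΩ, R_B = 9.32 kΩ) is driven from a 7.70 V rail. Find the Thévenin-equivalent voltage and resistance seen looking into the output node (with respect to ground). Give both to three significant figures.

V_th is the open-circuit tap voltage: 7.70 × 9.32/(5.14 + 9.32) = 4.96 V.
With the supply zeroed, R_A and R_B appear in parallel from the tap: R_th = R_A‖R_B = (5.14 × 9.32)/14.46 = 3.31 kΩ.

V_th = 4.96 V, R_th = 3.31 kΩ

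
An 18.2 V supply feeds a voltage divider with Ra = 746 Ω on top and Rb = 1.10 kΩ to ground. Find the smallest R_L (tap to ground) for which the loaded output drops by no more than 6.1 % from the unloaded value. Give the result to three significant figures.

R_L(min) ≈ 6.84 kΩ

Output resistance R_th = Ra‖Rb = (746 × 1100)/1846 = 444.5 Ω.
The fractional drop is R_th/(R_th + R_L); requiring this ≤ 0.0610 gives R_L ≥ R_th(1/0.0610 − 1) = 444.5 × 15.39 = 6.84 kΩ.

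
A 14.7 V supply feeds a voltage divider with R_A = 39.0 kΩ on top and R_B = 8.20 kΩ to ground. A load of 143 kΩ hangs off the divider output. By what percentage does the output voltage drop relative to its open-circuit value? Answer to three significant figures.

4.52 %

The divider's output (Thévenin) resistance is R_A‖R_B = 6.775 kΩ.
Fractional drop under load = R_th/(R_th + R_L) = 6.775 / (6.775 + 143) = 0.04524.
So the output falls by 4.52 %.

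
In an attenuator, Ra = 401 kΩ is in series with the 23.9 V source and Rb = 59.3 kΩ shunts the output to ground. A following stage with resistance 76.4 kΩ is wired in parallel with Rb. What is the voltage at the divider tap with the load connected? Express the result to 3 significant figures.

V_out ≈ 1.84 V

The load sits in parallel with Rb: Rb‖R_L = (59.3 × 76.4) / (59.3 + 76.4) = 33.39 kΩ.
V_out = 23.9 × 33.39 / (401 + 33.39) = 23.9 × 33.39/434.4 = 1.84 V.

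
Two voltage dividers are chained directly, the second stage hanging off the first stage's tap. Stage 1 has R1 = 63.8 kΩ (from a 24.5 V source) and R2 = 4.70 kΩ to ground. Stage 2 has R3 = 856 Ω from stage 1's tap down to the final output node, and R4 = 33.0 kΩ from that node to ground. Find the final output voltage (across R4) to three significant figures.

V_out ≈ 1.45 V

Stage 2 presents R3+R4 = 33860 Ω as a load on stage 1's tap.
Stage 1's lower leg becomes R2‖(R3+R4) = 4127 Ω, so V_mid = 24.5 × 4127/67930 = 1.489 V.
Stage 2 is itself unloaded: V_out = V_mid × R4/(R3+R4) = 1.489 × 33000/33860 = 1.45 V.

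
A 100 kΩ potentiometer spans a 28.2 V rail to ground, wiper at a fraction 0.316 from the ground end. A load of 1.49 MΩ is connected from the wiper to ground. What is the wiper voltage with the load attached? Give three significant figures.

The wiper splits the pot into (1−α)R = 68.40 kΩ above and αR = 31.60 kΩ below.
Lower section ‖ load = 30.94 kΩ.
V_wiper = 28.2 × 30.94/(68.40 + 30.94) = 8.78 V.

V ≈ 8.78 V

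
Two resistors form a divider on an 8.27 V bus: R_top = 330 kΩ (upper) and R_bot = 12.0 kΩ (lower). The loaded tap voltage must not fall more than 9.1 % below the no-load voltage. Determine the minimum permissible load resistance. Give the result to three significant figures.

R_L(min) ≈ 116 kΩ

Output resistance R_th = R_top‖R_bot = (330 × 12.0)/342.0 = 11.58 kΩ.
The fractional drop is R_th/(R_th + R_L); requiring this ≤ 0.0910 gives R_L ≥ R_th(1/0.0910 − 1) = 11.58 × 9.989 = 116 kΩ.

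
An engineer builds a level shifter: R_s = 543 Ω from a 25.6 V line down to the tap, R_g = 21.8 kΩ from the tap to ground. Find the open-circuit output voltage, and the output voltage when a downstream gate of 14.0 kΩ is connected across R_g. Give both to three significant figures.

Open-circuit: V = 25.6 × 21800/(543 + 21800) = 25.0 V.
With the load, R_g becomes R_g‖R_L = 8525 Ω, so V = 25.6 × 8525/9068 = 24.1 V.

Unloaded: 25.0 V; loaded: 24.1 V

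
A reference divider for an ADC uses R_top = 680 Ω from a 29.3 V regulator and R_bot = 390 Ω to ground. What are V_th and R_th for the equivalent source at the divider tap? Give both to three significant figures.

V_th = 10.7 V, R_th = 248 Ω

V_th is the open-circuit tap voltage: 29.3 × 390/(680 + 390) = 10.7 V.
With the supply zeroed, R_top and R_bot appear in parallel from the tap: R_th = R_top‖R_bot = (680 × 390)/1070 = 248 Ω.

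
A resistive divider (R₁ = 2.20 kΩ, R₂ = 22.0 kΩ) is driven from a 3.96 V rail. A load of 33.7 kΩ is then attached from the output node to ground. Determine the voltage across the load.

The load sits in parallel with R₂: R₂‖R_L = (22.0 × 33.7) / (22.0 + 33.7) = 13.31 kΩ.
V_out = 3.96 × 13.31 / (2.20 + 13.31) = 3.96 × 13.31/15.51 = 3.40 V.
(Unloaded it would have been 3.60 V.)

V_out ≈ 3.40 V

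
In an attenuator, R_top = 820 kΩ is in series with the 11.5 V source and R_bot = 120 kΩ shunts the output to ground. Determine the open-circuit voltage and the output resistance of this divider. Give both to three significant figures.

V_th is the open-circuit tap voltage: 11.5 × 120/(820 + 120) = 1.47 V.
With the supply zeroed, R_top and R_bot appear in parallel from the tap: R_th = R_top‖R_bot = (820 × 120)/940.0 = 105 kΩ.

V_th = 1.47 V, R_th = 105 kΩ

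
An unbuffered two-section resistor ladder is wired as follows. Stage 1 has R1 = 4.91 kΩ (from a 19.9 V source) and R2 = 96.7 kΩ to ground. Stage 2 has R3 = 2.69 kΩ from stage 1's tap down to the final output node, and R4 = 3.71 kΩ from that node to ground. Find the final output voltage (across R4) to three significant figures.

Stage 2 presents R3+R4 = 6.400 kΩ as a load on stage 1's tap.
Stage 1's lower leg becomes R2‖(R3+R4) = 6.003 kΩ, so V_mid = 19.9 × 6.003/10.91 = 10.95 V.
Stage 2 is itself unloaded: V_out = V_mid × R4/(R3+R4) = 10.95 × 3.71/6.400 = 6.35 V.

V_out ≈ 6.35 V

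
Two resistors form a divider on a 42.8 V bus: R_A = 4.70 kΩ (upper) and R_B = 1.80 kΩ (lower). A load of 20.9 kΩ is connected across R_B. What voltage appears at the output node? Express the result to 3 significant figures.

The load sits in parallel with R_B: R_B‖R_L = (1.80 × 20.9) / (1.80 + 20.9) = 1.657 kΩ.
V_out = 42.8 × 1.657 / (4.70 + 1.657) = 42.8 × 1.657/6.357 = 11.2 V.
(Unloaded it would have been 11.9 V.)

V_out ≈ 11.2 V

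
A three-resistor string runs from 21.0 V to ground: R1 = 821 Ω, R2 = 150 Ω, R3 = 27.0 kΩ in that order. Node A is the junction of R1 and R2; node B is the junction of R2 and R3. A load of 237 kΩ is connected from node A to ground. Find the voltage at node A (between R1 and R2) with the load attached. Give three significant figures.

V ≈ 20.3 V

Below node A the series string R2+R3 = 27150 Ω sits in parallel with the 237000 Ω load: 24360 Ω.
V_A = 21.0 × 24360/(821 + 24360) = 20.3 V.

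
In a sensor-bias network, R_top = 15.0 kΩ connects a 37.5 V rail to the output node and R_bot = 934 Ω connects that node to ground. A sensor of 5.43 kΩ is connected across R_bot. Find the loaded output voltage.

The load sits in parallel with R_bot: R_bot‖R_L = (934 × 5430) / (934 + 5430) = 796.9 Ω.
V_out = 37.5 × 796.9 / (15000 + 796.9) = 37.5 × 796.9/15800 = 1.89 V.

V_out ≈ 1.89 V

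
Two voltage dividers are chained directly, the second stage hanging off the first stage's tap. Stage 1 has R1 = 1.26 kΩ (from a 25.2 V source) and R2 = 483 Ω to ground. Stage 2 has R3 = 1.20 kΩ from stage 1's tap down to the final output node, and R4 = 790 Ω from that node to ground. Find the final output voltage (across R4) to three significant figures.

V_out ≈ 2.36 V

Stage 2 presents R3+R4 = 1990 Ω as a load on stage 1's tap.
Stage 1's lower leg becomes R2‖(R3+R4) = 388.7 Ω, so V_mid = 25.2 × 388.7/1649 = 5.941 V.
Stage 2 is itself unloaded: V_out = V_mid × R4/(R3+R4) = 5.941 × 790/1990 = 2.36 V.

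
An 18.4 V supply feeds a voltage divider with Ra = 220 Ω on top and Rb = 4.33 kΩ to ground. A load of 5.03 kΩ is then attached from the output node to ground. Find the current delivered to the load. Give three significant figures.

I_L ≈ 3.34 mA

Rb‖R_L = 2327 Ω; V_out = 18.4 × 2327/2547 = 16.81 V.
I_L = V_out / R_L = 16.81 / 5.03 kΩ = 3.34 mA.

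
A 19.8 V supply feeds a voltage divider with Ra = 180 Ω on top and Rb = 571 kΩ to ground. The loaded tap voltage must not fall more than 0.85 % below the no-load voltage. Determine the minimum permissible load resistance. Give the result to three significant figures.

R_L(min) ≈ 21.0 kΩ

Output resistance R_th = Ra‖Rb = (180 × 571000)/571200 = 179.9 Ω.
The fractional drop is R_th/(R_th + R_L); requiring this ≤ 0.00850 gives R_L ≥ R_th(1/0.00850 − 1) = 179.9 × 116.6 = 21.0 kΩ.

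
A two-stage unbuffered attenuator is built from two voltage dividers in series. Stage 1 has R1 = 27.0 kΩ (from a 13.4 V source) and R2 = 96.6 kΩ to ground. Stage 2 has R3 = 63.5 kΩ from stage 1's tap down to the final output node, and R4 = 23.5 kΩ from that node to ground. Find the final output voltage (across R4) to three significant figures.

V_out ≈ 2.28 V

Stage 2 presents R3+R4 = 87.00 kΩ as a load on stage 1's tap.
Stage 1's lower leg becomes R2‖(R3+R4) = 45.77 kΩ, so V_mid = 13.4 × 45.77/72.77 = 8.428 V.
Stage 2 is itself unloaded: V_out = V_mid × R4/(R3+R4) = 8.428 × 23.5/87.00 = 2.28 V.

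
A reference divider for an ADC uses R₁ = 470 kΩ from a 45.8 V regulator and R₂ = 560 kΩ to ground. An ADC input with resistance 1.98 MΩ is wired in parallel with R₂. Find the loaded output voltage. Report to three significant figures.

The load sits in parallel with R₂: R₂‖R_L = (560 × 1980) / (560 + 1980) = 436.5 kΩ.
V_out = 45.8 × 436.5 / (470 + 436.5) = 45.8 × 436.5/906.5 = 22.1 V.
(Unloaded it would have been 24.9 V.)

V_out ≈ 22.1 V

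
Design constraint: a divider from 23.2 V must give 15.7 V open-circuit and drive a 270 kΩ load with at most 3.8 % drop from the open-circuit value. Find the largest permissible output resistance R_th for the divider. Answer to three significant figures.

Loading drop = R_th/(R_th + R_L) ≤ 0.0380, so R_th ≤ R_L · ε/(1−ε) = 270 kΩ × 0.0380/0.9620 = 10.7 kΩ.

R_th ≤ 10.7 kΩ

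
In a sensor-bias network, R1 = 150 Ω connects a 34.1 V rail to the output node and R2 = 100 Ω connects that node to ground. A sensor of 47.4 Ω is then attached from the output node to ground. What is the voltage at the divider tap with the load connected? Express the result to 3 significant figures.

V_out ≈ 6.02 V

The load sits in parallel with R2: R2‖R_L = (100 × 47.4) / (100 + 47.4) = 32.16 Ω.
V_out = 34.1 × 32.16 / (150 + 32.16) = 34.1 × 32.16/182.2 = 6.02 V.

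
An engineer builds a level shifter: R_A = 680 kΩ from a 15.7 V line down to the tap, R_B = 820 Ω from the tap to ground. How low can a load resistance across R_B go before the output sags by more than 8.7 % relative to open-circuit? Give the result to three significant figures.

Output resistance R_th = R_A‖R_B = (680000 × 820)/680800 = 819.0 Ω.
The fractional drop is R_th/(R_th + R_L); requiring this ≤ 0.0870 gives R_L ≥ R_th(1/0.0870 − 1) = 819.0 × 10.49 = 8.59 kΩ.

R_L(min) ≈ 8.59 kΩ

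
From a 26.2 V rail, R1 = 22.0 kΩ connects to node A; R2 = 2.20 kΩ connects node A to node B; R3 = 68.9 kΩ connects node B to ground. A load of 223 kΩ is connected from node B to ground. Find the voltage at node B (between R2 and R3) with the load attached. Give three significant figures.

V ≈ 17.9 V

At node B, R3 is in parallel with the load: R3‖R_L = 52.64 kΩ.
Below node A the resistance is R2 + (R3‖R_L) = 54.84 kΩ, so V_A = 26.2 × 54.84/76.84 = 18.70 V.
Then V_B = V_A × (R3‖R_L)/(R2 + R3‖R_L) = 18.70 × 52.64/54.84 = 17.9 V.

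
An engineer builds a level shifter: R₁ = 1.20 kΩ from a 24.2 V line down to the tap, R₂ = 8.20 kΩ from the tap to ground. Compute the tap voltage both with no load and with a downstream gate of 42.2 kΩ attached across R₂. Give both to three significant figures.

Open-circuit: V = 24.2 × 8.20/(1.20 + 8.20) = 21.1 V.
With the load, R₂ becomes R₂‖R_L = 6.866 kΩ, so V = 24.2 × 6.866/8.066 = 20.6 V.

Unloaded: 21.1 V; loaded: 20.6 V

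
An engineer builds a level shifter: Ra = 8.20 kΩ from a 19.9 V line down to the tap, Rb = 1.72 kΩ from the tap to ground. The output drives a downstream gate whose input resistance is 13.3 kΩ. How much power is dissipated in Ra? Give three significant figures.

P ≈ 34.3 mW

Total resistance from the source is Ra + (Rb‖R_L) = 9.723 kΩ, so I = 19.9/9.723 kΩ = 2.047 mA.
P = I²·Ra = (2.047 mA)² × 8.20 kΩ = 34.3 mW.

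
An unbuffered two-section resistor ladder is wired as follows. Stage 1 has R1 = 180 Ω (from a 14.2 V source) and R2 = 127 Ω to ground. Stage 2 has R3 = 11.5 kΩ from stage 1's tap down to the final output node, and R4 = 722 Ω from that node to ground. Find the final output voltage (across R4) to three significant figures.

Stage 2 presents R3+R4 = 12220 Ω as a load on stage 1's tap.
Stage 1's lower leg becomes R2‖(R3+R4) = 125.7 Ω, so V_mid = 14.2 × 125.7/305.7 = 5.839 V.
Stage 2 is itself unloaded: V_out = V_mid × R4/(R3+R4) = 5.839 × 722/12220 = 0.345 V.

V_out ≈ 0.345 V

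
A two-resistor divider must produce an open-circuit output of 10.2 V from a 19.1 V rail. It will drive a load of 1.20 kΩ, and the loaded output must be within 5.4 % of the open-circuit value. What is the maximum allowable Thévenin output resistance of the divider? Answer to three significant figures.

Loading drop = R_th/(R_th + R_L) ≤ 0.0540, so R_th ≤ R_L · ε/(1−ε) = 1.20 kΩ × 0.0540/0.9460 = 68.5 Ω.

R_th ≤ 68.5 Ω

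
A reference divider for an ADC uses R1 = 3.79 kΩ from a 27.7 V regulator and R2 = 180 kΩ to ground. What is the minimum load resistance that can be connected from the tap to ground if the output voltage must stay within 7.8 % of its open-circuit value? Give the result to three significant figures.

Output resistance R_th = R1‖R2 = (3.79 × 180)/183.8 = 3.712 kΩ.
The fractional drop is R_th/(R_th + R_L); requiring this ≤ 0.0780 gives R_L ≥ R_th(1/0.0780 − 1) = 3.712 × 11.82 = 43.9 kΩ.

R_L(min) ≈ 43.9 kΩ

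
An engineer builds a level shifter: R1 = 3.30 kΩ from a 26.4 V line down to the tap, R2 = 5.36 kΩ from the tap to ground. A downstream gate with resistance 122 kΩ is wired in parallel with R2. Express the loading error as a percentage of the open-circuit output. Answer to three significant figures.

The divider's output (Thévenin) resistance is R1‖R2 = 2.042 kΩ.
Fractional drop under load = R_th/(R_th + R_L) = 2.042 / (2.042 + 122) = 0.01647.
So the output falls by 1.65 %.

1.65 %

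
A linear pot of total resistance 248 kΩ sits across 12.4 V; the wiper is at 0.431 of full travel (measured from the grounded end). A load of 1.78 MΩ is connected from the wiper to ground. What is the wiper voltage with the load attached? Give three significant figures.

The wiper splits the pot into (1−α)R = 141.1 kΩ above and αR = 106.9 kΩ below.
Lower section ‖ load = 100.8 kΩ.
V_wiper = 12.4 × 100.8/(141.1 + 100.8) = 5.17 V.

V ≈ 5.17 V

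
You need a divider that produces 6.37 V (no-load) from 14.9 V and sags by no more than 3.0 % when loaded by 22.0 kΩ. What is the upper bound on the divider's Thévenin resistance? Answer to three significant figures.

R_th ≤ 680 Ω

Loading drop = R_th/(R_th + R_L) ≤ 0.0300, so R_th ≤ R_L · ε/(1−ε) = 22.0 kΩ × 0.0300/0.9700 = 680 Ω.
(Any R1, R2 with R2/(R1+R2) = 0.428 and R1‖R2 ≤ 680 Ω will meet the spec.)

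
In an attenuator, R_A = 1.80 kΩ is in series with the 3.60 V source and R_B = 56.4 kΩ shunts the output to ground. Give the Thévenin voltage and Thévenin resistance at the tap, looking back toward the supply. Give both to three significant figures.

V_th = 3.49 V, R_th = 1.74 kΩ

V_th is the open-circuit tap voltage: 3.60 × 56.4/(1.80 + 56.4) = 3.49 V.
With the supply zeroed, R_A and R_B appear in parallel from the tap: R_th = R_A‖R_B = (1.80 × 56.4)/58.20 = 1.74 kΩ.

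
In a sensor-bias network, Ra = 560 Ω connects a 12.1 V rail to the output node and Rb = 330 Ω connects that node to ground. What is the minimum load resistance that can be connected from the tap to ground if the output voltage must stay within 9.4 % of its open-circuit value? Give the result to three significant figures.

Output resistance R_th = Ra‖Rb = (560 × 330)/890.0 = 207.6 Ω.
The fractional drop is R_th/(R_th + R_L); requiring this ≤ 0.0940 gives R_L ≥ R_th(1/0.0940 − 1) = 207.6 × 9.638 = 2.00 kΩ.

R_L(min) ≈ 2.00 kΩ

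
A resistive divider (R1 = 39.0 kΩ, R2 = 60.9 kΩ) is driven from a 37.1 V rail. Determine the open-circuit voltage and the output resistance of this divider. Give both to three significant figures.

V_th is the open-circuit tap voltage: 37.1 × 60.9/(39.0 + 60.9) = 22.6 V.
With the supply zeroed, R1 and R2 appear in parallel from the tap: R_th = R1‖R2 = (39.0 × 60.9)/99.90 = 23.8 kΩ.

V_th = 22.6 V, R_th = 23.8 kΩ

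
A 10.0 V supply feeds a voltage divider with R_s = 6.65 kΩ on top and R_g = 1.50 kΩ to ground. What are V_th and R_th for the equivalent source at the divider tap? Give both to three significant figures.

V_th = 1.84 V, R_th = 1.22 kΩ

V_th is the open-circuit tap voltage: 10.0 × 1.50/(6.65 + 1.50) = 1.84 V.
With the supply zeroed, R_s and R_g appear in parallel from the tap: R_th = R_s‖R_g = (6.65 × 1.50)/8.150 = 1.22 kΩ.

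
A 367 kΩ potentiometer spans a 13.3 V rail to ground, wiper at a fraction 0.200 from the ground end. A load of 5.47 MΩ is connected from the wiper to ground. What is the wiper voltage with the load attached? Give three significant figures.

The wiper splits the pot into (1−α)R = 293.6 kΩ above and αR = 73.40 kΩ below.
Lower section ‖ load = 72.43 kΩ.
V_wiper = 13.3 × 72.43/(293.6 + 72.43) = 2.63 V.

V ≈ 2.63 V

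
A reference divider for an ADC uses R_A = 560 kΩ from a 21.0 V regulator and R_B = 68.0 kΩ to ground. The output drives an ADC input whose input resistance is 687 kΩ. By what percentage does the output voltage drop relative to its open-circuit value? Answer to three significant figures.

8.11 %

The divider's output (Thévenin) resistance is R_A‖R_B = 60.64 kΩ.
Fractional drop under load = R_th/(R_th + R_L) = 60.64 / (60.64 + 687) = 0.08110.
So the output falls by 8.11 %.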